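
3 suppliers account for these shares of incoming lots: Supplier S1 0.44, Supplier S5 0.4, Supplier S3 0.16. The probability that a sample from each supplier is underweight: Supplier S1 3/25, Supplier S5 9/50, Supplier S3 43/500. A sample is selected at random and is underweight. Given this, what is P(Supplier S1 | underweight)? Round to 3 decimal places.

Unnormalized posteriors (prior × likelihood):
  Supplier S1: 0.44 × 0.12 = 0.0528
  Supplier S5: 0.4 × 0.18 = 0.072
  Supplier S3: 0.16 × 0.086 = 0.01376
Sum = 0.13856.
P(Supplier S1 | evidence) = 0.0528 / 0.13856 ≈ 0.381.

0.381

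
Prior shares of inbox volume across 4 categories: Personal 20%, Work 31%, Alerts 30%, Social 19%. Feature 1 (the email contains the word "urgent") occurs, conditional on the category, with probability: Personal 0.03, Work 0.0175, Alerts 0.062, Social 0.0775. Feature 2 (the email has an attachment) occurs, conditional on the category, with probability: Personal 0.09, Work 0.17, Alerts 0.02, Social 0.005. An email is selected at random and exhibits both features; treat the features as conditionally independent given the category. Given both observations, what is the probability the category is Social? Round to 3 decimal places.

0.039

Unnormalized posteriors (prior × likelihood):
  Personal: 0.2 × 0.03 × 0.09 = 0.00054
  Work: 0.31 × 0.0175 × 0.17 = 0.00092225
  Alerts: 0.3 × 0.062 × 0.02 = 0.000372
  Social: 0.19 × 0.0775 × 0.005 = 0.000073625
Total = 0.001907875.
P(Social | evidence) = 0.000073625 / 0.001907875 ≈ 0.039.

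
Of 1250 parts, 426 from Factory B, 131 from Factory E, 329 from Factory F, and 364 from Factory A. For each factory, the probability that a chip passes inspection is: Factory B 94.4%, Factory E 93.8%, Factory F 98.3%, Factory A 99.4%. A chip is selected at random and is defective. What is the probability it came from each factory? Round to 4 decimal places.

Taking complements, P(defective | each) = Factory B 0.056, Factory E 0.062, Factory F 0.017, Factory A 0.006.
Prior × likelihood for each hypothesis:
  Factory B: 0.3408 × 0.056 = 0.0190848
  Factory E: 0.1048 × 0.062 = 0.0064976
  Factory F: 0.2632 × 0.017 = 0.0044744
  Factory A: 0.2912 × 0.006 = 0.0017472
Sum = 0.031804.
P(Factory B | defective) = 0.0190848/0.031804 ≈ 0.6001
P(Factory E | defective) = 0.0064976/0.031804 ≈ 0.2043
P(Factory F | defective) = 0.0044744/0.031804 ≈ 0.1407
P(Factory A | defective) = 0.0017472/0.031804 ≈ 0.0549

Factory B 0.6001, Factory E 0.2043, Factory F 0.1407, Factory A 0.0549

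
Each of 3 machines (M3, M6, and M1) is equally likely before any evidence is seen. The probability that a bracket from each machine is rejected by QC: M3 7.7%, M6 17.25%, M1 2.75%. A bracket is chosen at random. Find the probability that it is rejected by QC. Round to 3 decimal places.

Since the prior is uniform, the posterior is proportional to the likelihood:
  M3: 0.077
  M6: 0.1725
  M1: 0.0275
P(rejected) = (1/3) × (0.077 + 0.1725 + 0.0275) = 0.277/3 ≈ 0.092.

0.092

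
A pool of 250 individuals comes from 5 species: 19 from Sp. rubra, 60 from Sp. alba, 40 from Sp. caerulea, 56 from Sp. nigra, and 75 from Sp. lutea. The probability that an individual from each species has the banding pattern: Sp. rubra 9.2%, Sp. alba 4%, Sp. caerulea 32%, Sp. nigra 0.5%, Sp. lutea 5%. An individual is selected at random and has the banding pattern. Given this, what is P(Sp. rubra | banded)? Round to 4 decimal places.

0.0833

Compute prior × likelihood for every hypothesis:
  Sp. rubra: 0.076 × 0.092 = 0.006992
  Sp. alba: 0.24 × 0.04 = 0.0096
  Sp. caerulea: 0.16 × 0.32 = 0.0512
  Sp. nigra: 0.224 × 0.005 = 0.00112
  Sp. lutea: 0.3 × 0.05 = 0.015
Normalizing constant = 0.083912.
P(Sp. rubra | evidence) = 0.006992 / 0.083912 ≈ 0.0833.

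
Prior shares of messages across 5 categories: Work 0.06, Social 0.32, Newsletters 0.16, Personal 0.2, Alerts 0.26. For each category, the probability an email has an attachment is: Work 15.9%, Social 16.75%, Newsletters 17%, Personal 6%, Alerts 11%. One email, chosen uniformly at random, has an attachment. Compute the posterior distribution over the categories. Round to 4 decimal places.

Work 0.0729, Social 0.4093, Newsletters 0.2077, Personal 0.0916, Alerts 0.2184

Prior × likelihood for each hypothesis:
  Work: 0.06 × 0.159 = 0.00954
  Social: 0.32 × 0.1675 = 0.0536
  Newsletters: 0.16 × 0.17 = 0.0272
  Personal: 0.2 × 0.06 = 0.012
  Alerts: 0.26 × 0.11 = 0.0286
Normalizing constant = 0.13094.
P(Work | attachment) = 0.00954/0.13094 ≈ 0.0729
P(Social | attachment) = 0.0536/0.13094 ≈ 0.4093
P(Newsletters | attachment) = 0.0272/0.13094 ≈ 0.2077
P(Personal | attachment) = 0.012/0.13094 ≈ 0.0916
P(Alerts | attachment) = 0.0286/0.13094 ≈ 0.2184
(Check: 0.0729+0.4093+0.2077+0.0916+0.2184 = 0.9999.)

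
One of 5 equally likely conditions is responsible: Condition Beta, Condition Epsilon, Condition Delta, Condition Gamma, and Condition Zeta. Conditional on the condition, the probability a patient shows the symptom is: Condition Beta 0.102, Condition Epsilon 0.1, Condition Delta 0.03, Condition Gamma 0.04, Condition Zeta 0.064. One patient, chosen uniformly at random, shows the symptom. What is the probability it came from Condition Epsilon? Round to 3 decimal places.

0.298

Since the prior is uniform, the posterior is proportional to the likelihood:
  Condition Beta: 0.102
  Condition Epsilon: 0.1
  Condition Delta: 0.03
  Condition Gamma: 0.04
  Condition Zeta: 0.064
Normalizing constant = 0.336.
P(Condition Epsilon | evidence) = 0.1 / 0.336 ≈ 0.298.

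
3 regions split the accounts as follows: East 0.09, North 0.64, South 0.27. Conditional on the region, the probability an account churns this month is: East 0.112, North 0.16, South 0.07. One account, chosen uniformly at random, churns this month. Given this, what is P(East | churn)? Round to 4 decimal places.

0.0767

By Bayes' rule, posterior ∝ prior × likelihood:
  East: 0.09 × 0.112 = 0.01008
  North: 0.64 × 0.16 = 0.1024
  South: 0.27 × 0.07 = 0.0189
Normalizing constant = 0.13138.
P(East | evidence) = 0.01008 / 0.13138 ≈ 0.0767.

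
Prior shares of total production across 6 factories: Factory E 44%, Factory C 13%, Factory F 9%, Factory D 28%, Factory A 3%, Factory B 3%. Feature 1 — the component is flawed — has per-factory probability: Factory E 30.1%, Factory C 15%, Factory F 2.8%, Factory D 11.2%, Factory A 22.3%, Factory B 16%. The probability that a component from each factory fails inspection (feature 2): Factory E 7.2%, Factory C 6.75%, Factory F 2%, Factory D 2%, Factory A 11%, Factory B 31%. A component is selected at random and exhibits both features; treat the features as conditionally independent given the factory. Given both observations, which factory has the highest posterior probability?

Prior × likelihood for each hypothesis:
  Factory E: 0.44 × 0.301 × 0.072 = 0.00953568
  Factory C: 0.13 × 0.15 × 0.0675 = 0.00131625
  Factory F: 0.09 × 0.028 × 0.02 = 0.0000504
  Factory D: 0.28 × 0.112 × 0.02 = 0.0006272
  Factory A: 0.03 × 0.223 × 0.11 = 0.0007359
  Factory B: 0.03 × 0.16 × 0.31 = 0.001488
Total = 0.01375343.
Largest term belongs to Factory E, so Factory E is most probable.

Factory E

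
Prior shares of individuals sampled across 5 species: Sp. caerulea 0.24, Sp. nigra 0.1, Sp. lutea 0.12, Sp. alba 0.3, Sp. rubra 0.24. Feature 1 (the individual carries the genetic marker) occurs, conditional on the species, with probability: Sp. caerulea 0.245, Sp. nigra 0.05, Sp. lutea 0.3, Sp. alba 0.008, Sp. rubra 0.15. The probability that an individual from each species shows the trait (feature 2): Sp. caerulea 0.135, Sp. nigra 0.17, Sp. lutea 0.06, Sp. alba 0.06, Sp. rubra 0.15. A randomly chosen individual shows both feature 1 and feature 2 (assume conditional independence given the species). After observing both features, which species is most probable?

Sp. caerulea

Prior × likelihood for each hypothesis:
  Sp. caerulea: 0.24 × 0.245 × 0.135 = 0.007938
  Sp. nigra: 0.1 × 0.05 × 0.17 = 0.00085
  Sp. lutea: 0.12 × 0.3 × 0.06 = 0.00216
  Sp. alba: 0.3 × 0.008 × 0.06 = 0.000144
  Sp. rubra: 0.24 × 0.15 × 0.15 = 0.0054
Total = 0.016492.
Largest term belongs to Sp. caerulea, so Sp. caerulea is most probable.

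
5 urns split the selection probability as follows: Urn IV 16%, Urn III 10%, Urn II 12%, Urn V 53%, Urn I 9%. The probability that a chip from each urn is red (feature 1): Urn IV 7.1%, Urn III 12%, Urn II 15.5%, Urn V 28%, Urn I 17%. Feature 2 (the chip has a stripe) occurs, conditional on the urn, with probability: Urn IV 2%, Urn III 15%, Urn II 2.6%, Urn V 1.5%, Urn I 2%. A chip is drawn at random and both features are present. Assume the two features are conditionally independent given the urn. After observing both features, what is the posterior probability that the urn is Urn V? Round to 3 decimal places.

Compute prior × likelihood for every hypothesis:
  Urn IV: 0.16 × 0.071 × 0.02 = 0.0002272
  Urn III: 0.1 × 0.12 × 0.15 = 0.0018
  Urn II: 0.12 × 0.155 × 0.026 = 0.0004836
  Urn V: 0.53 × 0.28 × 0.015 = 0.002226
  Urn I: 0.09 × 0.17 × 0.02 = 0.000306
Normalizing constant = 0.0050428.
P(Urn V | evidence) = 0.002226 / 0.0050428 ≈ 0.441.

0.441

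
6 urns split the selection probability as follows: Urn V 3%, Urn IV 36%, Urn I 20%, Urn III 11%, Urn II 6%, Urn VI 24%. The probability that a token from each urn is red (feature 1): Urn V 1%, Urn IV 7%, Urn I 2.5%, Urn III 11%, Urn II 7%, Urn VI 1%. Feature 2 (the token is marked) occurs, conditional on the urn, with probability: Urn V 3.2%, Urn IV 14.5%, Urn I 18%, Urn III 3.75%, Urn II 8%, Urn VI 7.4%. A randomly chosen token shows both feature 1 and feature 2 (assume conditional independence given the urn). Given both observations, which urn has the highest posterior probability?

Urn IV

Prior × likelihood for each hypothesis:
  Urn V: 0.03 × 0.01 × 0.032 = 0.0000096
  Urn IV: 0.36 × 0.07 × 0.145 = 0.003654
  Urn I: 0.2 × 0.025 × 0.18 = 0.0009
  Urn III: 0.11 × 0.11 × 0.0375 = 0.00045375
  Urn II: 0.06 × 0.07 × 0.08 = 0.000336
  Urn VI: 0.24 × 0.01 × 0.074 = 0.0001776
Total = 0.00553095.
Largest term belongs to Urn IV, so Urn IV is most probable.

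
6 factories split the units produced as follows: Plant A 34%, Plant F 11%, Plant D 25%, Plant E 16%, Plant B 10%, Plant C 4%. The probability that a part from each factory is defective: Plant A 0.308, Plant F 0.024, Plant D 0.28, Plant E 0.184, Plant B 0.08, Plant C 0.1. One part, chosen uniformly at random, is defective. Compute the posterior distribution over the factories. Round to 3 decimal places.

Plant A 0.479, Plant F 0.012, Plant D 0.320, Plant E 0.135, Plant B 0.037, Plant C 0.018

By Bayes' rule, posterior ∝ prior × likelihood:
  Plant A: 0.34 × 0.308 = 0.10472
  Plant F: 0.11 × 0.024 = 0.00264
  Plant D: 0.25 × 0.28 = 0.07
  Plant E: 0.16 × 0.184 = 0.02944
  Plant B: 0.1 × 0.08 = 0.008
  Plant C: 0.04 × 0.1 = 0.004
Normalizing constant = 0.2188.
P(Plant A | defective) = 0.10472/0.2188 ≈ 0.479
P(Plant F | defective) = 0.00264/0.2188 ≈ 0.012
P(Plant D | defective) = 0.07/0.2188 ≈ 0.320
P(Plant E | defective) = 0.02944/0.2188 ≈ 0.135
P(Plant B | defective) = 0.008/0.2188 ≈ 0.037
P(Plant C | defective) = 0.004/0.2188 ≈ 0.018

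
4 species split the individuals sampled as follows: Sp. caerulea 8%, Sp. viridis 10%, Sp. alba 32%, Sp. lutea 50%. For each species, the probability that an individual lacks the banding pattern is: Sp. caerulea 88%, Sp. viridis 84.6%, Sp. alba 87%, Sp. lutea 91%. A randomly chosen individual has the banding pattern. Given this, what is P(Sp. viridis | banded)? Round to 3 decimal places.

0.138

Taking complements, P(banded | each) = Sp. caerulea 0.12, Sp. viridis 0.154, Sp. alba 0.13, Sp. lutea 0.09.
By Bayes' rule, posterior ∝ prior × likelihood:
  Sp. caerulea: 0.08 × 0.12 = 0.0096
  Sp. viridis: 0.1 × 0.154 = 0.0154
  Sp. alba: 0.32 × 0.13 = 0.0416
  Sp. lutea: 0.5 × 0.09 = 0.045
Total = 0.1116.
P(Sp. viridis | evidence) = 0.0154 / 0.1116 ≈ 0.138.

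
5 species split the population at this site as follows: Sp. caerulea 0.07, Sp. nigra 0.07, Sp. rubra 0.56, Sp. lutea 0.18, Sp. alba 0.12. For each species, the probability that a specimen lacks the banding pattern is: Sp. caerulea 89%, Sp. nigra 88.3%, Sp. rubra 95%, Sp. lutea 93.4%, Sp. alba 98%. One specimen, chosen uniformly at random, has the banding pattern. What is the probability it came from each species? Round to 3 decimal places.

Sp. caerulea 0.132, Sp. nigra 0.141, Sp. rubra 0.481, Sp. lutea 0.204, Sp. alba 0.041

Taking complements, P(banded | each) = Sp. caerulea 0.11, Sp. nigra 0.117, Sp. rubra 0.05, Sp. lutea 0.066, Sp. alba 0.02.
Unnormalized posteriors (prior × likelihood):
  Sp. caerulea: 0.07 × 0.11 = 0.0077
  Sp. nigra: 0.07 × 0.117 = 0.00819
  Sp. rubra: 0.56 × 0.05 = 0.028
  Sp. lutea: 0.18 × 0.066 = 0.01188
  Sp. alba: 0.12 × 0.02 = 0.0024
Normalizing constant = 0.05817.
P(Sp. caerulea | banded) = 0.0077/0.05817 ≈ 0.132
P(Sp. nigra | banded) = 0.00819/0.05817 ≈ 0.141
P(Sp. rubra | banded) = 0.028/0.05817 ≈ 0.481
P(Sp. lutea | banded) = 0.01188/0.05817 ≈ 0.204
P(Sp. alba | banded) = 0.0024/0.05817 ≈ 0.041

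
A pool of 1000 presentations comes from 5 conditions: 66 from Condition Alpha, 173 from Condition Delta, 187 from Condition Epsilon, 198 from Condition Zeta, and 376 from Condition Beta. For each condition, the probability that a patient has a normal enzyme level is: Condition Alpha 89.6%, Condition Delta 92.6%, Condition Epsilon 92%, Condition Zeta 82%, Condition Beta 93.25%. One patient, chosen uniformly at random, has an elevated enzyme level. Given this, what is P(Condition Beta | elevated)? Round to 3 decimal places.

0.265

Taking complements, P(elevated | each) = Condition Alpha 0.104, Condition Delta 0.074, Condition Epsilon 0.08, Condition Zeta 0.18, Condition Beta 0.0675.
Prior × likelihood for each hypothesis:
  Condition Alpha: 0.066 × 0.104 = 0.006864
  Condition Delta: 0.173 × 0.074 = 0.012802
  Condition Epsilon: 0.187 × 0.08 = 0.01496
  Condition Zeta: 0.198 × 0.18 = 0.03564
  Condition Beta: 0.376 × 0.0675 = 0.02538
Sum = 0.095646.
P(Condition Beta | evidence) = 0.02538 / 0.095646 ≈ 0.265.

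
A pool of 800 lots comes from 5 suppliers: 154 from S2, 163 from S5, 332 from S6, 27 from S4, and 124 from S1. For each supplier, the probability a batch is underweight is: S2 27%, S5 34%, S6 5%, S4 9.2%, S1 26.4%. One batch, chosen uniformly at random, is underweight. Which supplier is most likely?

By Bayes' rule, posterior ∝ prior × likelihood:
  S2: 0.1925 × 0.27 = 0.051975
  S5: 0.20375 × 0.34 = 0.069275
  S6: 0.415 × 0.05 = 0.02075
  S4: 0.03375 × 0.092 = 0.003105
  S1: 0.155 × 0.264 = 0.04092
Total = 0.186025.
Largest term belongs to S5, so S5 is most probable.

S5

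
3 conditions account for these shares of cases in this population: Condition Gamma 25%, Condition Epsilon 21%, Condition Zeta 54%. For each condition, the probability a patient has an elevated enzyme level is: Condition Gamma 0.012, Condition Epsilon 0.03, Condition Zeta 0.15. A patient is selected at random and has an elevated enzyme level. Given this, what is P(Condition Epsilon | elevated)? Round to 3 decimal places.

Compute prior × likelihood for every hypothesis:
  Condition Gamma: 0.25 × 0.012 = 0.003
  Condition Epsilon: 0.21 × 0.03 = 0.0063
  Condition Zeta: 0.54 × 0.15 = 0.081
Total = 0.0903.
P(Condition Epsilon | evidence) = 0.0063 / 0.0903 ≈ 0.070.

0.070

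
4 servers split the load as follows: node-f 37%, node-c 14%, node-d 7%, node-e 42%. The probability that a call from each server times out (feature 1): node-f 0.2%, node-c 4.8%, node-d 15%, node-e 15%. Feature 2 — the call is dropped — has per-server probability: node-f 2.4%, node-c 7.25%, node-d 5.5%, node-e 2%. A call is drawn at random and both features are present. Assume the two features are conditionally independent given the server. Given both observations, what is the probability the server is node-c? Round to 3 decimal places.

By Bayes' rule, posterior ∝ prior × likelihood:
  node-f: 0.37 × 0.002 × 0.024 = 0.00001776
  node-c: 0.14 × 0.048 × 0.0725 = 0.0004872
  node-d: 0.07 × 0.15 × 0.055 = 0.0005775
  node-e: 0.42 × 0.15 × 0.02 = 0.00126
Total = 0.00234246.
P(node-c | evidence) = 0.0004872 / 0.00234246 ≈ 0.208.

0.208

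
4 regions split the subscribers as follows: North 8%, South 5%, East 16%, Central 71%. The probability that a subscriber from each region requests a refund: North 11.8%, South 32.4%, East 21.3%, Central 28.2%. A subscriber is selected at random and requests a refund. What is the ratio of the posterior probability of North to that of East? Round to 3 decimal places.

0.277

By Bayes' rule, posterior ∝ prior × likelihood:
  North: 0.08 × 0.118 = 0.00944
  South: 0.05 × 0.324 = 0.0162
  East: 0.16 × 0.213 = 0.03408
  Central: 0.71 × 0.282 = 0.20022
Total = 0.25994.
The ratio is 0.00944 / 0.03408 (the normalizer cancels) = 0.277.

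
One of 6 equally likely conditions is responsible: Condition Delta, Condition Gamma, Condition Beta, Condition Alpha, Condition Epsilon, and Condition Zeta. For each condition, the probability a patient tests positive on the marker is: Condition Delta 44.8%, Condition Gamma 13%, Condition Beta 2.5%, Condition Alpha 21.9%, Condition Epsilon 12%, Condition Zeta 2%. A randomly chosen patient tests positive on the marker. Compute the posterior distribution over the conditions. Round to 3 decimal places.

With a uniform prior (1/6 each), posterior ∝ likelihood:
  Condition Delta: 0.448
  Condition Gamma: 0.13
  Condition Beta: 0.025
  Condition Alpha: 0.219
  Condition Epsilon: 0.12
  Condition Zeta: 0.02
Normalizing constant = 0.962.
P(Condition Delta | marker-positive) = 0.448/0.962 ≈ 0.466
P(Condition Gamma | marker-positive) = 0.13/0.962 ≈ 0.135
P(Condition Beta | marker-positive) = 0.025/0.962 ≈ 0.026
P(Condition Alpha | marker-positive) = 0.219/0.962 ≈ 0.228
P(Condition Epsilon | marker-positive) = 0.12/0.962 ≈ 0.125
P(Condition Zeta | marker-positive) = 0.02/0.962 ≈ 0.021
(Check: 0.466+0.135+0.026+0.228+0.125+0.021 = 1.001.)

Condition Delta 0.466, Condition Gamma 0.135, Condition Beta 0.026, Condition Alpha 0.228, Condition Epsilon 0.125, Condition Zeta 0.021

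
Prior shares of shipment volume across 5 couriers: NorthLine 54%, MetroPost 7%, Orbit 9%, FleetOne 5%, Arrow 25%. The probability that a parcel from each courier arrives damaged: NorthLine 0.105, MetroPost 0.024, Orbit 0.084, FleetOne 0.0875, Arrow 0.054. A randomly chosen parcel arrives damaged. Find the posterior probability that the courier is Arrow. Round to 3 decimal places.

Prior × likelihood for each hypothesis:
  NorthLine: 0.54 × 0.105 = 0.0567
  MetroPost: 0.07 × 0.024 = 0.00168
  Orbit: 0.09 × 0.084 = 0.00756
  FleetOne: 0.05 × 0.0875 = 0.004375
  Arrow: 0.25 × 0.054 = 0.0135
Total = 0.083815.
P(Arrow | evidence) = 0.0135 / 0.083815 ≈ 0.161.

0.161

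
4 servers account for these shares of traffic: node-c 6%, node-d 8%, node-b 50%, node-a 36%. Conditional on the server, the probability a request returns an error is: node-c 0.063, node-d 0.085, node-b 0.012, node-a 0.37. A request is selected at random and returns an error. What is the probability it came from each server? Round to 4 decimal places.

node-c 0.0252, node-d 0.0454, node-b 0.0401, node-a 0.8893

Unnormalized posteriors (prior × likelihood):
  node-c: 0.06 × 0.063 = 0.00378
  node-d: 0.08 × 0.085 = 0.0068
  node-b: 0.5 × 0.012 = 0.006
  node-a: 0.36 × 0.37 = 0.1332
Normalizing constant = 0.14978.
P(node-c | error) = 0.00378/0.14978 ≈ 0.0252
P(node-d | error) = 0.0068/0.14978 ≈ 0.0454
P(node-b | error) = 0.006/0.14978 ≈ 0.0401
P(node-a | error) = 0.1332/0.14978 ≈ 0.8893
(Check: 0.0252+0.0454+0.0401+0.8893 = 1.0000.)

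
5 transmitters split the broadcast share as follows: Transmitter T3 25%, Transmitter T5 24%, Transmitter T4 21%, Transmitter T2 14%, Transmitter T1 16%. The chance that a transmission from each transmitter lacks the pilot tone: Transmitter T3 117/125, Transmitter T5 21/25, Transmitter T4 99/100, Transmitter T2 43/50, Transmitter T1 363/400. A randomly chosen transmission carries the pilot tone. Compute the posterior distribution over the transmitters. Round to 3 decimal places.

Transmitter T3 0.176, Transmitter T5 0.422, Transmitter T4 0.023, Transmitter T2 0.216, Transmitter T1 0.163

Taking complements, P(pilot | each) = Transmitter T3 0.064, Transmitter T5 0.16, Transmitter T4 0.01, Transmitter T2 0.14, Transmitter T1 0.0925.
Prior × likelihood for each hypothesis:
  Transmitter T3: 0.25 × 0.064 = 0.016
  Transmitter T5: 0.24 × 0.16 = 0.0384
  Transmitter T4: 0.21 × 0.01 = 0.0021
  Transmitter T2: 0.14 × 0.14 = 0.0196
  Transmitter T1: 0.16 × 0.0925 = 0.0148
Normalizing constant = 0.0909.
P(Transmitter T3 | pilot) = 0.016/0.0909 ≈ 0.176
P(Transmitter T5 | pilot) = 0.0384/0.0909 ≈ 0.422
P(Transmitter T4 | pilot) = 0.0021/0.0909 ≈ 0.023
P(Transmitter T2 | pilot) = 0.0196/0.0909 ≈ 0.216
P(Transmitter T1 | pilot) = 0.0148/0.0909 ≈ 0.163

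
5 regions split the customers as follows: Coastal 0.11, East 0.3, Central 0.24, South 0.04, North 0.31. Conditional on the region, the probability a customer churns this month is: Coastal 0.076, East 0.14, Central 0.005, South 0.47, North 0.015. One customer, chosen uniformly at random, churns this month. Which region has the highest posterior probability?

East

Prior × likelihood for each hypothesis:
  Coastal: 0.11 × 0.076 = 0.00836
  East: 0.3 × 0.14 = 0.042
  Central: 0.24 × 0.005 = 0.0012
  South: 0.04 × 0.47 = 0.0188
  North: 0.31 × 0.015 = 0.00465
Total = 0.07501.
Largest term belongs to East, so East is most probable.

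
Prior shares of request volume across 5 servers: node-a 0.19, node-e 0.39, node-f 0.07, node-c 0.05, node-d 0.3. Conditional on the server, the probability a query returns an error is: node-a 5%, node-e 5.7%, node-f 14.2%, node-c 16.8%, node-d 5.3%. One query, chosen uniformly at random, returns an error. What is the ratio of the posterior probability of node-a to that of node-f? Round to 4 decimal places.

Unnormalized posteriors (prior × likelihood):
  node-a: 0.19 × 0.05 = 0.0095
  node-e: 0.39 × 0.057 = 0.02223
  node-f: 0.07 × 0.142 = 0.00994
  node-c: 0.05 × 0.168 = 0.0084
  node-d: 0.3 × 0.053 = 0.0159
Sum = 0.06597.
The ratio is 0.0095 / 0.00994 (the normalizer cancels) = 0.9557.

0.9557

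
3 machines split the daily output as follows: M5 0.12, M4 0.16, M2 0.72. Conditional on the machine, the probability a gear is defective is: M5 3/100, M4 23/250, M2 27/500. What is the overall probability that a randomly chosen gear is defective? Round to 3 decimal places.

By Bayes' rule, posterior ∝ prior × likelihood:
  M5: 0.12 × 0.03 = 0.0036
  M4: 0.16 × 0.092 = 0.01472
  M2: 0.72 × 0.054 = 0.03888
P(defective) = 0.0036 + 0.01472 + 0.03888 = 0.0572 → 0.057.

0.057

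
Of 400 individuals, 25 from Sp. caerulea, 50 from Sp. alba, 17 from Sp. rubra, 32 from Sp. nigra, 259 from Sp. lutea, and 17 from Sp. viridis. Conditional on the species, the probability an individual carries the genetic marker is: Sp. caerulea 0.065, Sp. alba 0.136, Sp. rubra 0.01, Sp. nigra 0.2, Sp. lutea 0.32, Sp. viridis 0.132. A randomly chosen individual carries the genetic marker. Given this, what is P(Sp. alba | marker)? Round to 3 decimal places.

Compute prior × likelihood for every hypothesis:
  Sp. caerulea: 0.0625 × 0.065 = 0.0040625
  Sp. alba: 0.125 × 0.136 = 0.017
  Sp. rubra: 0.0425 × 0.01 = 0.000425
  Sp. nigra: 0.08 × 0.2 = 0.016
  Sp. lutea: 0.6475 × 0.32 = 0.2072
  Sp. viridis: 0.0425 × 0.132 = 0.00561
Normalizing constant = 0.2502975.
P(Sp. alba | evidence) = 0.017 / 0.2502975 ≈ 0.068.

0.068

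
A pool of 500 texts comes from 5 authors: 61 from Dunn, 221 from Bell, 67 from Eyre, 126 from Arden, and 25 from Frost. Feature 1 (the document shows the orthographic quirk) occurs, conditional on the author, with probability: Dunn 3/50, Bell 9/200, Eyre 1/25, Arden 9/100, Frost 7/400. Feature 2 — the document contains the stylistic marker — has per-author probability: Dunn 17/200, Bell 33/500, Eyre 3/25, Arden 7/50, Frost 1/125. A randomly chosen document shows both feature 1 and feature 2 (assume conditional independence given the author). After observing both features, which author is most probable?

Unnormalized posteriors (prior × likelihood):
  Dunn: 0.122 × 0.06 × 0.085 = 0.0006222
  Bell: 0.442 × 0.045 × 0.066 = 0.00131274
  Eyre: 0.134 × 0.04 × 0.12 = 0.0006432
  Arden: 0.252 × 0.09 × 0.14 = 0.0031752
  Frost: 0.05 × 0.0175 × 0.008 = 0.000007
Sum = 0.00576034.
Largest term belongs to Arden, so Arden is most probable.

Arden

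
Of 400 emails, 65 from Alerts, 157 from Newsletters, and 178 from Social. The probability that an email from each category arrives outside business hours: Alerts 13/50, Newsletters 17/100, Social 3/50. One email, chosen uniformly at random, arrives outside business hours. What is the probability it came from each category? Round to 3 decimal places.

Alerts 0.311, Newsletters 0.492, Social 0.197

Prior × likelihood for each hypothesis:
  Alerts: 0.1625 × 0.26 = 0.04225
  Newsletters: 0.3925 × 0.17 = 0.066725
  Social: 0.445 × 0.06 = 0.0267
Normalizing constant = 0.135675.
P(Alerts | off-hours) = 0.04225/0.135675 ≈ 0.311
P(Newsletters | off-hours) = 0.066725/0.135675 ≈ 0.492
P(Social | off-hours) = 0.0267/0.135675 ≈ 0.197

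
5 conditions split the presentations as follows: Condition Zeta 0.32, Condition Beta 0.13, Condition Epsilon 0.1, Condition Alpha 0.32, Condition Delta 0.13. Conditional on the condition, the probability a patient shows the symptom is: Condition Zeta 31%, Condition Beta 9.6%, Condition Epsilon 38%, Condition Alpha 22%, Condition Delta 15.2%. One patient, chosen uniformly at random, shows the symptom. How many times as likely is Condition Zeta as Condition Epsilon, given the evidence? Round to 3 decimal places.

2.611

Prior × likelihood for each hypothesis:
  Condition Zeta: 0.32 × 0.31 = 0.0992
  Condition Beta: 0.13 × 0.096 = 0.01248
  Condition Epsilon: 0.1 × 0.38 = 0.038
  Condition Alpha: 0.32 × 0.22 = 0.0704
  Condition Delta: 0.13 × 0.152 = 0.01976
Sum = 0.23984.
The ratio is 0.0992 / 0.038 (the normalizer cancels) = 2.611.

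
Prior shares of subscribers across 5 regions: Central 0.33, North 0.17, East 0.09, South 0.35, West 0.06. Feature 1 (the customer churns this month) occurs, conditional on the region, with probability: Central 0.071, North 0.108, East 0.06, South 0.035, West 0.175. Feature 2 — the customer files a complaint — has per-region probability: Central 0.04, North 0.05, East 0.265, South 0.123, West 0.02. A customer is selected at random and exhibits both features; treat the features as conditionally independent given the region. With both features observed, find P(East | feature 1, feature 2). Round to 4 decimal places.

Prior × likelihood for each hypothesis:
  Central: 0.33 × 0.071 × 0.04 = 0.0009372
  North: 0.17 × 0.108 × 0.05 = 0.000918
  East: 0.09 × 0.06 × 0.265 = 0.001431
  South: 0.35 × 0.035 × 0.123 = 0.00150675
  West: 0.06 × 0.175 × 0.02 = 0.00021
Total = 0.00500295.
P(East | evidence) = 0.001431 / 0.00500295 ≈ 0.2860.

0.2860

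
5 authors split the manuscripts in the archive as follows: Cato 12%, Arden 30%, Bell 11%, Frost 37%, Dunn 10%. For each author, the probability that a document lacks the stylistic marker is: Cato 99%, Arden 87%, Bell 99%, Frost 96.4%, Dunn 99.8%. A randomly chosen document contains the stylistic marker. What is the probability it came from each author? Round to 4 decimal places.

Taking complements, P(marker | each) = Cato 0.01, Arden 0.13, Bell 0.01, Frost 0.036, Dunn 0.002.
Unnormalized posteriors (prior × likelihood):
  Cato: 0.12 × 0.01 = 0.0012
  Arden: 0.3 × 0.13 = 0.039
  Bell: 0.11 × 0.01 = 0.0011
  Frost: 0.37 × 0.036 = 0.01332
  Dunn: 0.1 × 0.002 = 0.0002
Sum = 0.05482.
P(Cato | marker) = 0.0012/0.05482 ≈ 0.0219
P(Arden | marker) = 0.039/0.05482 ≈ 0.7114
P(Bell | marker) = 0.0011/0.05482 ≈ 0.0201
P(Frost | marker) = 0.01332/0.05482 ≈ 0.2430
P(Dunn | marker) = 0.0002/0.05482 ≈ 0.0036

Cato 0.0219, Arden 0.7114, Bell 0.0201, Frost 0.2430, Dunn 0.0036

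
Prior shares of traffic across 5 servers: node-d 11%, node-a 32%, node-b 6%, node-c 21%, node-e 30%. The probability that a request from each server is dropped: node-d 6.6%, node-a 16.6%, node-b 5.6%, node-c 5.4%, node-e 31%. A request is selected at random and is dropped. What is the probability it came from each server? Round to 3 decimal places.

node-d 0.043, node-a 0.316, node-b 0.020, node-c 0.067, node-e 0.553

Compute prior × likelihood for every hypothesis:
  node-d: 0.11 × 0.066 = 0.00726
  node-a: 0.32 × 0.166 = 0.05312
  node-b: 0.06 × 0.056 = 0.00336
  node-c: 0.21 × 0.054 = 0.01134
  node-e: 0.3 × 0.31 = 0.093
Total = 0.16808.
P(node-d | dropped) = 0.00726/0.16808 ≈ 0.043
P(node-a | dropped) = 0.05312/0.16808 ≈ 0.316
P(node-b | dropped) = 0.00336/0.16808 ≈ 0.020
P(node-c | dropped) = 0.01134/0.16808 ≈ 0.067
P(node-e | dropped) = 0.093/0.16808 ≈ 0.553
(Check: 0.043+0.316+0.020+0.067+0.553 = 0.999.)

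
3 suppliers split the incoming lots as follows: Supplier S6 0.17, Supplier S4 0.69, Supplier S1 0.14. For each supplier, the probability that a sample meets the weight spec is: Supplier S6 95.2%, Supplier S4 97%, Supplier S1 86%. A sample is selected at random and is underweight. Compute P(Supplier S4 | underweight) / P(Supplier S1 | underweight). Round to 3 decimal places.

1.056

Taking complements, P(underweight | each) = Supplier S6 0.048, Supplier S4 0.03, Supplier S1 0.14.
Compute prior × likelihood for every hypothesis:
  Supplier S6: 0.17 × 0.048 = 0.00816
  Supplier S4: 0.69 × 0.03 = 0.0207
  Supplier S1: 0.14 × 0.14 = 0.0196
Sum = 0.04846.
The ratio is 0.0207 / 0.0196 (the normalizer cancels) = 1.056.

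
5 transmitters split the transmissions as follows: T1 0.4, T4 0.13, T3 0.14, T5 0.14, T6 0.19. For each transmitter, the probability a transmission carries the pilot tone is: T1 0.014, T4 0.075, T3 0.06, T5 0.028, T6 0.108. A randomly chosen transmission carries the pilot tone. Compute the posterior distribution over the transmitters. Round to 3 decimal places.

T1 0.116, T4 0.202, T3 0.174, T5 0.081, T6 0.426

Compute prior × likelihood for every hypothesis:
  T1: 0.4 × 0.014 = 0.0056
  T4: 0.13 × 0.075 = 0.00975
  T3: 0.14 × 0.06 = 0.0084
  T5: 0.14 × 0.028 = 0.00392
  T6: 0.19 × 0.108 = 0.02052
Normalizing constant = 0.04819.
P(T1 | pilot) = 0.0056/0.04819 ≈ 0.116
P(T4 | pilot) = 0.00975/0.04819 ≈ 0.202
P(T3 | pilot) = 0.0084/0.04819 ≈ 0.174
P(T5 | pilot) = 0.00392/0.04819 ≈ 0.081
P(T6 | pilot) = 0.02052/0.04819 ≈ 0.426
(Check: 0.116+0.202+0.174+0.081+0.426 = 0.999.)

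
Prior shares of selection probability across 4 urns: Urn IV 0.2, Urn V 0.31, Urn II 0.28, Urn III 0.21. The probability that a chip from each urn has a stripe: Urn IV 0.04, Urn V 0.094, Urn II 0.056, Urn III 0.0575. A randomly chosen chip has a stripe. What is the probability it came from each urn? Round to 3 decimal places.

Prior × likelihood for each hypothesis:
  Urn IV: 0.2 × 0.04 = 0.008
  Urn V: 0.31 × 0.094 = 0.02914
  Urn II: 0.28 × 0.056 = 0.01568
  Urn III: 0.21 × 0.0575 = 0.012075
Sum = 0.064895.
P(Urn IV | striped) = 0.008/0.064895 ≈ 0.123
P(Urn V | striped) = 0.02914/0.064895 ≈ 0.449
P(Urn II | striped) = 0.01568/0.064895 ≈ 0.242
P(Urn III | striped) = 0.012075/0.064895 ≈ 0.186
(Check: 0.123+0.449+0.242+0.186 = 1.000.)

Urn IV 0.123, Urn V 0.449, Urn II 0.242, Urn III 0.186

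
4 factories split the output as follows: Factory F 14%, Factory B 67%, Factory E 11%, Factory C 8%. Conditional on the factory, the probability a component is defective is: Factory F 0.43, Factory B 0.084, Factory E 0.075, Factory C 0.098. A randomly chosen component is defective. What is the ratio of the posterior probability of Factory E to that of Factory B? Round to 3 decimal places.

0.147

Unnormalized posteriors (prior × likelihood):
  Factory F: 0.14 × 0.43 = 0.0602
  Factory B: 0.67 × 0.084 = 0.05628
  Factory E: 0.11 × 0.075 = 0.00825
  Factory C: 0.08 × 0.098 = 0.00784
Sum = 0.13257.
The ratio is 0.00825 / 0.05628 (the normalizer cancels) = 0.147.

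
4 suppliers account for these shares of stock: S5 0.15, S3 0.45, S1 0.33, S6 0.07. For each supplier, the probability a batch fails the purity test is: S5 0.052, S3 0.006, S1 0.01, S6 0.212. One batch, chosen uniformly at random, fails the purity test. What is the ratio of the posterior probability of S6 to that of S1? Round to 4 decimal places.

Compute prior × likelihood for every hypothesis:
  S5: 0.15 × 0.052 = 0.0078
  S3: 0.45 × 0.006 = 0.0027
  S1: 0.33 × 0.01 = 0.0033
  S6: 0.07 × 0.212 = 0.01484
Sum = 0.02864.
The ratio is 0.01484 / 0.0033 (the normalizer cancels) = 4.4970.

4.4970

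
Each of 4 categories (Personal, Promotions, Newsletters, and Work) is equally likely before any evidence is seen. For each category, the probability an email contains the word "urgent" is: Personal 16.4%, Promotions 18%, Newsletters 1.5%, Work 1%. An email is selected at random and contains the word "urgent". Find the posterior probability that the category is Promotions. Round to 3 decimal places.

Since the prior is uniform, the posterior is proportional to the likelihood:
  Personal: 0.164
  Promotions: 0.18
  Newsletters: 0.015
  Work: 0.01
Total = 0.369.
P(Promotions | evidence) = 0.18 / 0.369 ≈ 0.488.

0.488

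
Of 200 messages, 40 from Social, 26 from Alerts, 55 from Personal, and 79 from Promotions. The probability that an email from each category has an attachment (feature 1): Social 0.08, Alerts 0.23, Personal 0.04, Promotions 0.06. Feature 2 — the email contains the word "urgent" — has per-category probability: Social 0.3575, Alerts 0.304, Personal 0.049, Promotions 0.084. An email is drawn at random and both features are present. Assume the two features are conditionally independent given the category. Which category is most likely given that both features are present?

Prior × likelihood for each hypothesis:
  Social: 0.2 × 0.08 × 0.3575 = 0.00572
  Alerts: 0.13 × 0.23 × 0.304 = 0.0090896
  Personal: 0.275 × 0.04 × 0.049 = 0.000539
  Promotions: 0.395 × 0.06 × 0.084 = 0.0019908
Sum = 0.0173394.
Largest term belongs to Alerts, so Alerts is most probable.

Alerts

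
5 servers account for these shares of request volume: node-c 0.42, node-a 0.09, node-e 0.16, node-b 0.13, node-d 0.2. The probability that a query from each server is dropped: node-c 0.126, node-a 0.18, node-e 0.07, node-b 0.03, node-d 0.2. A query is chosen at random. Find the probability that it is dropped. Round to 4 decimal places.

0.1242

Prior × likelihood for each hypothesis:
  node-c: 0.42 × 0.126 = 0.05292
  node-a: 0.09 × 0.18 = 0.0162
  node-e: 0.16 × 0.07 = 0.0112
  node-b: 0.13 × 0.03 = 0.0039
  node-d: 0.2 × 0.2 = 0.04
P(dropped) = 0.05292 + 0.0162 + 0.0112 + 0.0039 + 0.04 = 0.12422 → 0.1242.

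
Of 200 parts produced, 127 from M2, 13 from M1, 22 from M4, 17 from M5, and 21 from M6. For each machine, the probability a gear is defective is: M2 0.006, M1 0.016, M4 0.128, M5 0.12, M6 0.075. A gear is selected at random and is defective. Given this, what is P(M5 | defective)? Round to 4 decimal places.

0.2756

Prior × likelihood for each hypothesis:
  M2: 0.635 × 0.006 = 0.00381
  M1: 0.065 × 0.016 = 0.00104
  M4: 0.11 × 0.128 = 0.01408
  M5: 0.085 × 0.12 = 0.0102
  M6: 0.105 × 0.075 = 0.007875
Sum = 0.037005.
P(M5 | evidence) = 0.0102 / 0.037005 ≈ 0.2756.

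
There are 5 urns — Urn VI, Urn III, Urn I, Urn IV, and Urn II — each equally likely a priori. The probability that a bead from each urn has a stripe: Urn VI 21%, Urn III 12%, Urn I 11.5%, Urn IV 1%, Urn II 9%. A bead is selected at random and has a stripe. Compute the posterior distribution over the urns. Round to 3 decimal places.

Since the prior is uniform, the posterior is proportional to the likelihood:
  Urn VI: 0.21
  Urn III: 0.12
  Urn I: 0.115
  Urn IV: 0.01
  Urn II: 0.09
Total = 0.545.
P(Urn VI | striped) = 0.21/0.545 ≈ 0.385
P(Urn III | striped) = 0.12/0.545 ≈ 0.220
P(Urn I | striped) = 0.115/0.545 ≈ 0.211
P(Urn IV | striped) = 0.01/0.545 ≈ 0.018
P(Urn II | striped) = 0.09/0.545 ≈ 0.165

Urn VI 0.385, Urn III 0.220, Urn I 0.211, Urn IV 0.018, Urn II 0.165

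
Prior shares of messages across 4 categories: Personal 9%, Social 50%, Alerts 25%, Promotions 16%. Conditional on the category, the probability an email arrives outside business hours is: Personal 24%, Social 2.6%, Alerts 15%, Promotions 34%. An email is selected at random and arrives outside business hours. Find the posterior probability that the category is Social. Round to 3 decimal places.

0.103

Unnormalized posteriors (prior × likelihood):
  Personal: 0.09 × 0.24 = 0.0216
  Social: 0.5 × 0.026 = 0.013
  Alerts: 0.25 × 0.15 = 0.0375
  Promotions: 0.16 × 0.34 = 0.0544
Normalizing constant = 0.1265.
P(Social | evidence) = 0.013 / 0.1265 ≈ 0.103.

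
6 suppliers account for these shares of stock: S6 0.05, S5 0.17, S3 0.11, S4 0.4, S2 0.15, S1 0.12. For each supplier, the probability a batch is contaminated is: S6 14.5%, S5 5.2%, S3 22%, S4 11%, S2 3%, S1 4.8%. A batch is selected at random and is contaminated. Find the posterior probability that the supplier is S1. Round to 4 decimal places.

0.0609

By Bayes' rule, posterior ∝ prior × likelihood:
  S6: 0.05 × 0.145 = 0.00725
  S5: 0.17 × 0.052 = 0.00884
  S3: 0.11 × 0.22 = 0.0242
  S4: 0.4 × 0.11 = 0.044
  S2: 0.15 × 0.03 = 0.0045
  S1: 0.12 × 0.048 = 0.00576
Normalizing constant = 0.09455.
P(S1 | evidence) = 0.00576 / 0.09455 ≈ 0.0609.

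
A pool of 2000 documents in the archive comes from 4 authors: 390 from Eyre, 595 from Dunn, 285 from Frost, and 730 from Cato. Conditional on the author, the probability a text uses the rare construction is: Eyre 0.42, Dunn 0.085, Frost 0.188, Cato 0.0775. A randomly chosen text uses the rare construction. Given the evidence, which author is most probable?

Compute prior × likelihood for every hypothesis:
  Eyre: 0.195 × 0.42 = 0.0819
  Dunn: 0.2975 × 0.085 = 0.0252875
  Frost: 0.1425 × 0.188 = 0.02679
  Cato: 0.365 × 0.0775 = 0.0282875
Normalizing constant = 0.162265.
Largest term belongs to Eyre, so Eyre is most probable.

Eyre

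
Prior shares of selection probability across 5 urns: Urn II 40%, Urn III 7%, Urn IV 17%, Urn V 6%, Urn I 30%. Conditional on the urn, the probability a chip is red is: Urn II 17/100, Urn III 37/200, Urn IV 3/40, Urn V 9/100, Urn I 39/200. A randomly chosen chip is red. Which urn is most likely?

By Bayes' rule, posterior ∝ prior × likelihood:
  Urn II: 0.4 × 0.17 = 0.068
  Urn III: 0.07 × 0.185 = 0.01295
  Urn IV: 0.17 × 0.075 = 0.01275
  Urn V: 0.06 × 0.09 = 0.0054
  Urn I: 0.3 × 0.195 = 0.0585
Normalizing constant = 0.1576.
Largest term belongs to Urn II, so Urn II is most probable.

Urn II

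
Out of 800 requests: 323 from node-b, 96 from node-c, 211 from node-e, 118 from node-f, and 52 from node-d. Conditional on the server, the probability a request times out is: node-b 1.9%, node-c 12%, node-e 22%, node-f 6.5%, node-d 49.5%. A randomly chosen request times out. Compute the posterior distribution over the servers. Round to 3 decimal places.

node-b 0.063, node-c 0.118, node-e 0.476, node-f 0.079, node-d 0.264

Prior × likelihood for each hypothesis:
  node-b: 0.40375 × 0.019 = 0.00767125
  node-c: 0.12 × 0.12 = 0.0144
  node-e: 0.26375 × 0.22 = 0.058025
  node-f: 0.1475 × 0.065 = 0.0095875
  node-d: 0.065 × 0.495 = 0.032175
Sum = 0.12185875.
P(node-b | timeout) = 0.00767125/0.12185875 ≈ 0.063
P(node-c | timeout) = 0.0144/0.12185875 ≈ 0.118
P(node-e | timeout) = 0.058025/0.12185875 ≈ 0.476
P(node-f | timeout) = 0.0095875/0.12185875 ≈ 0.079
P(node-d | timeout) = 0.032175/0.12185875 ≈ 0.264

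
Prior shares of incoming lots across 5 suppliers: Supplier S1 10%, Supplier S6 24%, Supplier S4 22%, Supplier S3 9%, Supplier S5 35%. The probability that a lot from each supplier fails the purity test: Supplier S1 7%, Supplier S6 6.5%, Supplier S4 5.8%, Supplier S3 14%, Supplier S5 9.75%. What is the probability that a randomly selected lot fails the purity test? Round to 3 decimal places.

Prior × likelihood for each hypothesis:
  Supplier S1: 0.1 × 0.07 = 0.007
  Supplier S6: 0.24 × 0.065 = 0.0156
  Supplier S4: 0.22 × 0.058 = 0.01276
  Supplier S3: 0.09 × 0.14 = 0.0126
  Supplier S5: 0.35 × 0.0975 = 0.034125
P(off-spec) = 0.007 + 0.0156 + 0.01276 + 0.0126 + 0.034125 = 0.082085 → 0.082.

0.082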